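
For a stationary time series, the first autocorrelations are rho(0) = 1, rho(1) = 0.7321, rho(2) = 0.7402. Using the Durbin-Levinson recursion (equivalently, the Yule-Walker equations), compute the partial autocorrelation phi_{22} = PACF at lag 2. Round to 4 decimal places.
\phi_{22} = 0.4401

The PACF at lag k is phi_{kk}, the last component of the solution
to the Yule-Walker system G_k phi = r_k where
  (G_k)_{ij} = rho(|i - j|), (r_k)_i = rho(i), i,j = 1..k.
Equivalently, Durbin-Levinson gives phi_{kk} iteratively:
  phi_{11} = rho(1)
  phi_{kk} = [rho(k) - sum_{j=1..k-1} phi_{k-1,j} rho(k-j)]
            / [1 - sum_{j=1..k-1} phi_{k-1,j} rho(j)],
  phi_{k,j} = phi_{k-1,j} - phi_{kk} phi_{k-1,k-j},  j = 1..k-1.
Step k = 1:
  phi_11 = rho(1) = 0.7321.
Step k = 2:
  phi_22 = [rho(2) - phi_11 rho(1)] / [1 - phi_11 rho(1)] = [0.7402 - (0.7321)(0.7321)] / [1 - (0.7321)(0.7321)]
         = 0.20422959 / 0.46402959 = 0.4401.
Therefore phi_{22} = 0.4401.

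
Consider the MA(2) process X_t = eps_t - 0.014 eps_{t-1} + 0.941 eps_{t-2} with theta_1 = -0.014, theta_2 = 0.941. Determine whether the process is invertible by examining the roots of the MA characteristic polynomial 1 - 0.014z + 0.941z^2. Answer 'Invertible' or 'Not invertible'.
\text{Invertible}

The MA(q) characteristic polynomial is P(z) = 1 - 0.014z + 0.941z^2.
Invertibility requires all roots to lie outside the unit circle, i.e. |z| > 1 for every root.
Set 1 + (-0.014) z + (0.941) z^2 = 0, i.e. a z^2 + b z + c = 0 with a = 0.941, b = -0.014, c = 1.
Discriminant D = b^2 - 4ac = (-0.014)^2 - 4*(0.941)*1 = 0.000196 - (3.764) = -3.763804.
D < 0, so the roots are the complex-conjugate pair z = (-b +/- i sqrt(-D)) / (2a) = 0.0074 +/- 1.0308i.
For a conjugate pair |z|^2 = z * conj(z) = (product of roots) = c/a = 1/(0.941) = 1.062699, so |z| = sqrt(1.062699) = 1.0309 for both roots.
Moduli of all roots: 1.0309, 1.0309.
All moduli strictly greater than 1? Yes.
Verdict: Invertible.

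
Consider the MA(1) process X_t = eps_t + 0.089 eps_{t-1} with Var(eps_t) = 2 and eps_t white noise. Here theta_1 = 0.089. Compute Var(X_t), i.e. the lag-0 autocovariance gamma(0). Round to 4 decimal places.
\gamma(0) = 2.0158

For an MA(q) process X_t = eps_t + sum_i theta_i eps_{t-i} with
Var(eps_t) = sigma^2, the variance is
  gamma(0) = sigma^2 * (1 + sum_i theta_i^2).
  sum_i theta_i^2 = (0.089)^2 = 0.007921.
  gamma(0) = 2 * (1 + 0.007921) = 2 * 1.007921 = 2.015842, which rounds to 2.0158.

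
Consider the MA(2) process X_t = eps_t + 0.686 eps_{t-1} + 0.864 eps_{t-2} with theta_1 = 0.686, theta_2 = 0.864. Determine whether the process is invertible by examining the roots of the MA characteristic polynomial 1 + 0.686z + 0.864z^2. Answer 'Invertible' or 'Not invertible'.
\text{Invertible}

The MA(q) characteristic polynomial is P(z) = 1 + 0.686z + 0.864z^2.
Invertibility requires all roots to lie outside the unit circle, i.e. |z| > 1 for every root.
Set 1 + (0.686) z + (0.864) z^2 = 0, i.e. a z^2 + b z + c = 0 with a = 0.864, b = 0.686, c = 1.
Discriminant D = b^2 - 4ac = (0.686)^2 - 4*(0.864)*1 = 0.470596 - (3.456) = -2.985404.
D < 0, so the roots are the complex-conjugate pair z = (-b +/- i sqrt(-D)) / (2a) = -0.397 +/- 0.9999i.
For a conjugate pair |z|^2 = z * conj(z) = (product of roots) = c/a = 1/(0.864) = 1.157407, so |z| = sqrt(1.157407) = 1.0758 for both roots.
Moduli of all roots: 1.0758, 1.0758.
All moduli strictly greater than 1? Yes.
Verdict: Invertible.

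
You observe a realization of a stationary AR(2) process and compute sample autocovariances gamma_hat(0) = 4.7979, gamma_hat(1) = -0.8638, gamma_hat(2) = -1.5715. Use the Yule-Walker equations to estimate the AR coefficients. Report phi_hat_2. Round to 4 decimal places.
\hat\phi_{2} = -0.3720

The Yule-Walker equations for an AR(p) process read, in matrix form,
  Gamma_p phi = r_p,   with   (Gamma_p)_{ij} = gamma(|i - j|),
                       (r_p)_i = gamma(i),   i,j = 1..p.
Substitute the sample gammas (Toeplitz matrix and right-hand side of size 2):
  Gamma_p = [[4.7979, -0.8638], [-0.8638, 4.7979]]
  r_p     = [-0.8638, -1.5715]
Written out:
  4.7979 phi_1 - 0.8638 phi_2 = -0.8638
  -0.8638 phi_1 + 4.7979 phi_2 = -1.5715
Solve by Cramer's rule:
  det = gamma(0)^2 - gamma(1)^2 = (4.7979)^2 - (-0.8638)^2 = 23.01984441 - 0.74615044 = 22.27369397
  phi_hat_1 = [gamma(1) gamma(0) - gamma(1) gamma(2)] / det = [(-0.8638)(4.7979) - (-0.8638)(-1.5715)] / 22.27369397 = -5.50188772 / 22.27369397 = -0.247
  phi_hat_2 = [gamma(0) gamma(2) - gamma(1)^2] / det = [(4.7979)(-1.5715) - (-0.8638)^2] / 22.27369397 = -8.28605029 / 22.27369397 = -0.372
So phi_hat = [-0.2470, -0.3720].
Therefore phi_hat_2 = -0.3720.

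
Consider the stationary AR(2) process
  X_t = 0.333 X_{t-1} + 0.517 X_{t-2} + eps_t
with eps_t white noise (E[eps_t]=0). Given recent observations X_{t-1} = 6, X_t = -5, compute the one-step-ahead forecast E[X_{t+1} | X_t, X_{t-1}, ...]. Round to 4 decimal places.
E[X_{t+1} \mid \mathcal F_t] = 1.4370

For an AR(p) model X_t = c + sum_i phi_i X_{t-i} + eps_t, the
one-step-ahead conditional mean is
  E[X_{t+1} | X_t, ...] = c + sum_i phi_i X_{t+1-i}.
Substitute known values:
  E[X_{t+1} | ...] = (0.333) * (-5) + (0.517) * (6)
                   = 1.4370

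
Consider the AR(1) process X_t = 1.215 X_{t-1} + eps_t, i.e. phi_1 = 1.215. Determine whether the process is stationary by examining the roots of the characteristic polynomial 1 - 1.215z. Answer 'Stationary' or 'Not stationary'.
\text{Not stationary}

The AR(p) characteristic polynomial is P(z) = 1 - 1.215z.
Stationarity requires all roots to lie outside the unit circle, i.e. |z| > 1 for every root.
This is linear in z: 1 + (-1.215) z = 0  =>  z = -1/(-1.215) = 0.823045,  |z| = 0.823045.
Moduli of all roots: 0.8230.
All moduli strictly greater than 1? No.
Verdict: Not stationary.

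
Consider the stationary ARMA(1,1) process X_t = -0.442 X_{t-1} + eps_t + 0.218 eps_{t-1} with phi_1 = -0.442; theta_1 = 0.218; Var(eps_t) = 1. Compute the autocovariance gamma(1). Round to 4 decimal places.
\gamma(1) = -0.2516

Multiply the model equation by X_{t-k} and take expectations. With theta_0 = psi_0 = 1 and psi_j the MA(infinity) weights, this gives
  gamma(k) - sum_i phi_i gamma(k-i) = c_k,
  c_k = sigma^2 * sum_{j=k..q} theta_j psi_{j-k}   (c_k = 0 for k > q),
using gamma(-m) = gamma(m).
psi-weights needed (psi_j = theta_j + sum_i phi_i psi_{j-i}):
  psi_1 = theta_1 + phi_1 = 0.218 + (-0.442) = -0.224
Right-hand sides:
  c_0 = sigma^2 (1 + theta_1 psi_1) = 1 * (1 + (0.218)(-0.224)) = 1 * 0.951168 = 0.951168
  c_1 = sigma^2 theta_1 = 1 * (0.218) = 0.218
  c_2 = 0
Equations for k = 0 and k = 1 (AR order 1):
  gamma(0) = phi_1 gamma(1) + c_0
  gamma(1) = phi_1 gamma(0) + c_1
Substituting the second into the first: gamma(0) (1 - phi_1^2) = c_0 + phi_1 c_1, so
  gamma(0) = (c_0 + phi_1 c_1) / (1 - phi_1^2) = (0.951168 + (-0.442)(0.218)) / (1 - (-0.442)^2) = 0.854812 / 0.804636 = 1.062359.
  gamma(1) = phi_1 gamma(0) + c_1 = (-0.442)(1.062359) + (0.218) = -0.251563.
Therefore gamma(1) = -0.2516 (to 4 decimal places).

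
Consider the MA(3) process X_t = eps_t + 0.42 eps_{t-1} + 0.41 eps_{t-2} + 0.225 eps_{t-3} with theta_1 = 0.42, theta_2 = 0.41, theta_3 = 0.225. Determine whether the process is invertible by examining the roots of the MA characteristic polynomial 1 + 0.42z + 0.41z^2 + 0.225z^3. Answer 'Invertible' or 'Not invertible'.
\text{Invertible}

The MA(q) characteristic polynomial is P(z) = 1 + 0.42z + 0.41z^2 + 0.225z^3.
Invertibility requires all roots to lie outside the unit circle, i.e. |z| > 1 for every root.
Degree 3: look for a simple real root z0 first, then factor out (1 - z/z0) and solve the remaining quadratic.
Testing z0 = -2: P(-2) = 1 + (0.42)(-2) + (0.41)(-2)^2 + (0.225)(-2)^3
  = 1 + (-0.84) + (1.64) + (-1.8) = 0.  So z_0 = -2 is a root, |z_0| = 2.
Divide out the factor (1 + 0.5 z) = (1 - z/z0) (since 1/z0 = -0.5):
  P(z) = (1 + 0.5 z)(1 + (-0.08) z + (0.45) z^2)
  [check: z-coef -0.08 - (-0.5) = 0.42; z^2-coef 0.45 - (-0.5)(-0.08) = 0.41; z^3-coef -(-0.5)(0.45) = 0.225.]
Remaining roots from the quadratic factor 1 + (-0.08) z + (0.45) z^2:
  Set 1 + (-0.08) z + (0.45) z^2 = 0, i.e. a z^2 + b z + c = 0 with a = 0.45, b = -0.08, c = 1.
  Discriminant D = b^2 - 4ac = (-0.08)^2 - 4*(0.45)*1 = 0.0064 - (1.8) = -1.7936.
  D < 0, so the roots are the complex-conjugate pair z = (-b +/- i sqrt(-D)) / (2a) = 0.0889 +/- 1.4881i.
  For a conjugate pair |z|^2 = z * conj(z) = (product of roots) = c/a = 1/(0.45) = 2.222222, so |z| = sqrt(2.222222) = 1.4907 for both roots.
Moduli of all roots: 2.0000, 1.4907, 1.4907.
All moduli strictly greater than 1? Yes.
Verdict: Invertible.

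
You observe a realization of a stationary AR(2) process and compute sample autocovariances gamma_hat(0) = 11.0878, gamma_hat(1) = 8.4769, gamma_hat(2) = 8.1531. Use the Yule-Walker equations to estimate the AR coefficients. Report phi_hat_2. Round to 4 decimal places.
\hat\phi_{2} = 0.3630

The Yule-Walker equations for an AR(p) process read, in matrix form,
  Gamma_p phi = r_p,   with   (Gamma_p)_{ij} = gamma(|i - j|),
                       (r_p)_i = gamma(i),   i,j = 1..p.
Substitute the sample gammas (Toeplitz matrix and right-hand side of size 2):
  Gamma_p = [[11.0878, 8.4769], [8.4769, 11.0878]]
  r_p     = [8.4769, 8.1531]
Written out:
  11.0878 phi_1 + 8.4769 phi_2 = 8.4769
  8.4769 phi_1 + 11.0878 phi_2 = 8.1531
Solve by Cramer's rule:
  det = gamma(0)^2 - gamma(1)^2 = (11.0878)^2 - (8.4769)^2 = 122.93930884 - 71.85783361 = 51.08147523
  phi_hat_1 = [gamma(1) gamma(0) - gamma(1) gamma(2)] / det = [(8.4769)(11.0878) - (8.4769)(8.1531)] / 51.08147523 = 24.87715843 / 51.08147523 = 0.487
  phi_hat_2 = [gamma(0) gamma(2) - gamma(1)^2] / det = [(11.0878)(8.1531) - (8.4769)^2] / 51.08147523 = 18.54210857 / 51.08147523 = 0.363
So phi_hat = [0.4870, 0.3630].
Therefore phi_hat_2 = 0.3630.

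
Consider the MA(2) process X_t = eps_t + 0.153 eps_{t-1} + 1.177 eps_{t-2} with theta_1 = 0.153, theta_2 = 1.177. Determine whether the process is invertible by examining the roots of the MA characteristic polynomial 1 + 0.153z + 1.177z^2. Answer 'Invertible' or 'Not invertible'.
\text{Not invertible}

The MA(q) characteristic polynomial is P(z) = 1 + 0.153z + 1.177z^2.
Invertibility requires all roots to lie outside the unit circle, i.e. |z| > 1 for every root.
Set 1 + (0.153) z + (1.177) z^2 = 0, i.e. a z^2 + b z + c = 0 with a = 1.177, b = 0.153, c = 1.
Discriminant D = b^2 - 4ac = (0.153)^2 - 4*(1.177)*1 = 0.023409 - (4.708) = -4.684591.
D < 0, so the roots are the complex-conjugate pair z = (-b +/- i sqrt(-D)) / (2a) = -0.065 +/- 0.9195i.
For a conjugate pair |z|^2 = z * conj(z) = (product of roots) = c/a = 1/(1.177) = 0.849618, so |z| = sqrt(0.849618) = 0.9217 for both roots.
Moduli of all roots: 0.9217, 0.9217.
All moduli strictly greater than 1? No.
Verdict: Not invertible.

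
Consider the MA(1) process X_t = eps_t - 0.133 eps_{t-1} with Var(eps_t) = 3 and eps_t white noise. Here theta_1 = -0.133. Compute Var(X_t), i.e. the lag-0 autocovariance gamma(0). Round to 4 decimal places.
\gamma(0) = 3.0531

For an MA(q) process X_t = eps_t + sum_i theta_i eps_{t-i} with
Var(eps_t) = sigma^2, the variance is
  gamma(0) = sigma^2 * (1 + sum_i theta_i^2).
  sum_i theta_i^2 = (-0.133)^2 = 0.017689.
  gamma(0) = 3 * (1 + 0.017689) = 3 * 1.017689 = 3.053067, which rounds to 3.0531.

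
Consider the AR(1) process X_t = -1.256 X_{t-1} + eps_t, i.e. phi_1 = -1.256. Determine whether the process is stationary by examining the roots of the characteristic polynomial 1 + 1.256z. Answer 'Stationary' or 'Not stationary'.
\text{Not stationary}

The AR(p) characteristic polynomial is P(z) = 1 + 1.256z.
Stationarity requires all roots to lie outside the unit circle, i.e. |z| > 1 for every root.
This is linear in z: 1 + (1.256) z = 0  =>  z = -1/(1.256) = -0.796178,  |z| = 0.796178.
Moduli of all roots: 0.7962.
All moduli strictly greater than 1? No.
Verdict: Not stationary.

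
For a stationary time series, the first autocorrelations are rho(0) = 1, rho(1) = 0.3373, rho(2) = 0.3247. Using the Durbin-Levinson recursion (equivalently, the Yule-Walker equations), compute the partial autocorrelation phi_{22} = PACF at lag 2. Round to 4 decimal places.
\phi_{22} = 0.2380

The PACF at lag k is phi_{kk}, the last component of the solution
to the Yule-Walker system G_k phi = r_k where
  (G_k)_{ij} = rho(|i - j|), (r_k)_i = rho(i), i,j = 1..k.
Equivalently, Durbin-Levinson gives phi_{kk} iteratively:
  phi_{11} = rho(1)
  phi_{kk} = [rho(k) - sum_{j=1..k-1} phi_{k-1,j} rho(k-j)]
            / [1 - sum_{j=1..k-1} phi_{k-1,j} rho(j)],
  phi_{k,j} = phi_{k-1,j} - phi_{kk} phi_{k-1,k-j},  j = 1..k-1.
Step k = 1:
  phi_11 = rho(1) = 0.3373.
Step k = 2:
  phi_22 = [rho(2) - phi_11 rho(1)] / [1 - phi_11 rho(1)] = [0.3247 - (0.3373)(0.3373)] / [1 - (0.3373)(0.3373)]
         = 0.21092871 / 0.88622871 = 0.238.
Therefore phi_{22} = 0.2380.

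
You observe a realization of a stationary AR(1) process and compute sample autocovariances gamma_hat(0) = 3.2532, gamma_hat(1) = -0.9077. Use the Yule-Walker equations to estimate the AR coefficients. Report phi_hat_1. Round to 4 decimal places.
\hat\phi_{1} = -0.2790

The Yule-Walker equations for an AR(p) process read, in matrix form,
  Gamma_p phi = r_p,   with   (Gamma_p)_{ij} = gamma(|i - j|),
                       (r_p)_i = gamma(i),   i,j = 1..p.
Substitute the sample gammas (Toeplitz matrix and right-hand side of size 1):
  Gamma_p = [[3.2532]]
  r_p     = [-0.9077]
With p = 1 this is the single equation gamma(0) phi_1 = gamma(1):
  phi_hat_1 = gamma(1) / gamma(0) = -0.9077 / 3.2532 = -0.2790.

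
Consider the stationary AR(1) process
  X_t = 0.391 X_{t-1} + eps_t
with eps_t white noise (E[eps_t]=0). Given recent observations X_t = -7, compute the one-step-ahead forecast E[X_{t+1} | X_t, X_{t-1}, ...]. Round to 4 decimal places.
E[X_{t+1} \mid \mathcal F_t] = -2.7370

For an AR(p) model X_t = c + sum_i phi_i X_{t-i} + eps_t, the
one-step-ahead conditional mean is
  E[X_{t+1} | X_t, ...] = c + sum_i phi_i X_{t+1-i}.
Substitute known values:
  E[X_{t+1} | ...] = (0.391) * (-7)
                   = -2.7370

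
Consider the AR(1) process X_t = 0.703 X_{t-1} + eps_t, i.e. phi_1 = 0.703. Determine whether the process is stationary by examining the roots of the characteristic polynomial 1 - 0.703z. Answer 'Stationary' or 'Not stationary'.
\text{Stationary}

The AR(p) characteristic polynomial is P(z) = 1 - 0.703z.
Stationarity requires all roots to lie outside the unit circle, i.e. |z| > 1 for every root.
This is linear in z: 1 + (-0.703) z = 0  =>  z = -1/(-0.703) = 1.422475,  |z| = 1.422475.
Moduli of all roots: 1.4225.
All moduli strictly greater than 1? Yes.
Verdict: Stationary.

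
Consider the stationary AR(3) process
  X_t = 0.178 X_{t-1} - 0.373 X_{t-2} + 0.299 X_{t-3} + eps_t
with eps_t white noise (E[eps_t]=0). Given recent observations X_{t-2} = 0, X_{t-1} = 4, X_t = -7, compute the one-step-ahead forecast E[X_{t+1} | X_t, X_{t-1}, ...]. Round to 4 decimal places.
E[X_{t+1} \mid \mathcal F_t] = -2.7380

For an AR(p) model X_t = c + sum_i phi_i X_{t-i} + eps_t, the
one-step-ahead conditional mean is
  E[X_{t+1} | X_t, ...] = c + sum_i phi_i X_{t+1-i}.
Substitute known values:
  E[X_{t+1} | ...] = (0.178) * (-7) + (-0.373) * (4) + (0.299) * (0)
                   = -2.7380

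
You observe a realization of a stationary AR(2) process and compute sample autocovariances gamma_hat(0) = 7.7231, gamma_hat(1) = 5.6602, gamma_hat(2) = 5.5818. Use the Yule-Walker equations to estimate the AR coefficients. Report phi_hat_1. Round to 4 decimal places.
\hat\phi_{1} = 0.4390

The Yule-Walker equations for an AR(p) process read, in matrix form,
  Gamma_p phi = r_p,   with   (Gamma_p)_{ij} = gamma(|i - j|),
                       (r_p)_i = gamma(i),   i,j = 1..p.
Substitute the sample gammas (Toeplitz matrix and right-hand side of size 2):
  Gamma_p = [[7.7231, 5.6602], [5.6602, 7.7231]]
  r_p     = [5.6602, 5.5818]
Written out:
  7.7231 phi_1 + 5.6602 phi_2 = 5.6602
  5.6602 phi_1 + 7.7231 phi_2 = 5.5818
Solve by Cramer's rule:
  det = gamma(0)^2 - gamma(1)^2 = (7.7231)^2 - (5.6602)^2 = 59.64627361 - 32.03786404 = 27.60840957
  phi_hat_1 = [gamma(1) gamma(0) - gamma(1) gamma(2)] / det = [(5.6602)(7.7231) - (5.6602)(5.5818)] / 27.60840957 = 12.12018626 / 27.60840957 = 0.439
  phi_hat_2 = [gamma(0) gamma(2) - gamma(1)^2] / det = [(7.7231)(5.5818) - (5.6602)^2] / 27.60840957 = 11.07093554 / 27.60840957 = 0.401
So phi_hat = [0.4390, 0.4010].
Therefore phi_hat_1 = 0.4390.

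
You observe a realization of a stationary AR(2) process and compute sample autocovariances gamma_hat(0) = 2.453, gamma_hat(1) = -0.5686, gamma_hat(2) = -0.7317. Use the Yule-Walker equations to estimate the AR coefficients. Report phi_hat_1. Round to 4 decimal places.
\hat\phi_{1} = -0.3180

The Yule-Walker equations for an AR(p) process read, in matrix form,
  Gamma_p phi = r_p,   with   (Gamma_p)_{ij} = gamma(|i - j|),
                       (r_p)_i = gamma(i),   i,j = 1..p.
Substitute the sample gammas (Toeplitz matrix and right-hand side of size 2):
  Gamma_p = [[2.453, -0.5686], [-0.5686, 2.453]]
  r_p     = [-0.5686, -0.7317]
Written out:
  2.453 phi_1 - 0.5686 phi_2 = -0.5686
  -0.5686 phi_1 + 2.453 phi_2 = -0.7317
Solve by Cramer's rule:
  det = gamma(0)^2 - gamma(1)^2 = (2.453)^2 - (-0.5686)^2 = 6.017209 - 0.32330596 = 5.69390304
  phi_hat_1 = [gamma(1) gamma(0) - gamma(1) gamma(2)] / det = [(-0.5686)(2.453) - (-0.5686)(-0.7317)] / 5.69390304 = -1.81082042 / 5.69390304 = -0.318
  phi_hat_2 = [gamma(0) gamma(2) - gamma(1)^2] / det = [(2.453)(-0.7317) - (-0.5686)^2] / 5.69390304 = -2.11816606 / 5.69390304 = -0.372
So phi_hat = [-0.3180, -0.3720].
Therefore phi_hat_1 = -0.3180.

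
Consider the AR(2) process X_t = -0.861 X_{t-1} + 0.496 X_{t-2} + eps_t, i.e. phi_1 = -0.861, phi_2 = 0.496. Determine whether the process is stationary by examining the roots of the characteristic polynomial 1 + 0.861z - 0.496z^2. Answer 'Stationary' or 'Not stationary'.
\text{Not stationary}

The AR(p) characteristic polynomial is P(z) = 1 + 0.861z - 0.496z^2.
Stationarity requires all roots to lie outside the unit circle, i.e. |z| > 1 for every root.
Set 1 + (0.861) z + (-0.496) z^2 = 0, i.e. a z^2 + b z + c = 0 with a = -0.496, b = 0.861, c = 1.
Discriminant D = b^2 - 4ac = (0.861)^2 - 4*(-0.496)*1 = 0.741321 - (-1.984) = 2.725321.
D >= 0, so the roots are real: z = (-b +/- sqrt(D)) / (2a) = (-0.861 +/- 1.650855) / (-0.992).
  z_1 = (-0.861 + 1.650855) / (-0.992) = -0.7962,   |z_1| = 0.7962.
  z_2 = (-0.861 - 1.650855) / (-0.992) = 2.5321,   |z_2| = 2.5321.
Moduli of all roots: 0.7962, 2.5321.
All moduli strictly greater than 1? No.
Verdict: Not stationary.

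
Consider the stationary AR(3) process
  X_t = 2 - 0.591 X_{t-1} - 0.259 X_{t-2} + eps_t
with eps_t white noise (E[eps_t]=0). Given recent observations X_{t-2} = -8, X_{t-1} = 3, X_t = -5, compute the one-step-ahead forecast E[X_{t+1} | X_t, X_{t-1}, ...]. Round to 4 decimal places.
E[X_{t+1} \mid \mathcal F_t] = 4.1780

For an AR(p) model X_t = c + sum_i phi_i X_{t-i} + eps_t, the
one-step-ahead conditional mean is
  E[X_{t+1} | X_t, ...] = c + sum_i phi_i X_{t+1-i}.
Substitute known values:
  E[X_{t+1} | ...] = 2 + (-0.591) * (-5) + (-0.259) * (3) + (-0) * (-8)
                   = 4.1780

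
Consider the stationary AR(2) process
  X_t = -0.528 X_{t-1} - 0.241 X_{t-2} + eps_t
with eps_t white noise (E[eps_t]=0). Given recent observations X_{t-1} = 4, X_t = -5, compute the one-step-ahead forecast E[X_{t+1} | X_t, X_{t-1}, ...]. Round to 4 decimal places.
E[X_{t+1} \mid \mathcal F_t] = 1.6760

For an AR(p) model X_t = c + sum_i phi_i X_{t-i} + eps_t, the
one-step-ahead conditional mean is
  E[X_{t+1} | X_t, ...] = c + sum_i phi_i X_{t+1-i}.
Substitute known values:
  E[X_{t+1} | ...] = (-0.528) * (-5) + (-0.241) * (4)
                   = 1.6760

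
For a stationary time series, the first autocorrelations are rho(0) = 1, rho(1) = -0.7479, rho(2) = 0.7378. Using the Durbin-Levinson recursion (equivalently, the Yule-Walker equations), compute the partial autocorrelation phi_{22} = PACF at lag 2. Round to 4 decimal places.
\phi_{22} = 0.4050

The PACF at lag k is phi_{kk}, the last component of the solution
to the Yule-Walker system G_k phi = r_k where
  (G_k)_{ij} = rho(|i - j|), (r_k)_i = rho(i), i,j = 1..k.
Equivalently, Durbin-Levinson gives phi_{kk} iteratively:
  phi_{11} = rho(1)
  phi_{kk} = [rho(k) - sum_{j=1..k-1} phi_{k-1,j} rho(k-j)]
            / [1 - sum_{j=1..k-1} phi_{k-1,j} rho(j)],
  phi_{k,j} = phi_{k-1,j} - phi_{kk} phi_{k-1,k-j},  j = 1..k-1.
Step k = 1:
  phi_11 = rho(1) = -0.7479.
Step k = 2:
  phi_22 = [rho(2) - phi_11 rho(1)] / [1 - phi_11 rho(1)] = [0.7378 - (-0.7479)(-0.7479)] / [1 - (-0.7479)(-0.7479)]
         = 0.17844559 / 0.44064559 = 0.405.
Therefore phi_{22} = 0.4050.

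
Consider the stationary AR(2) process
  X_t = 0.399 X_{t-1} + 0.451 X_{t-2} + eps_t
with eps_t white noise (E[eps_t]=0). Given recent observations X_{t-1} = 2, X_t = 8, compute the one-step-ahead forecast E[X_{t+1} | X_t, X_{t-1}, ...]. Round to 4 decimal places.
E[X_{t+1} \mid \mathcal F_t] = 4.0940

For an AR(p) model X_t = c + sum_i phi_i X_{t-i} + eps_t, the
one-step-ahead conditional mean is
  E[X_{t+1} | X_t, ...] = c + sum_i phi_i X_{t+1-i}.
Substitute known values:
  E[X_{t+1} | ...] = (0.399) * (8) + (0.451) * (2)
                   = 4.0940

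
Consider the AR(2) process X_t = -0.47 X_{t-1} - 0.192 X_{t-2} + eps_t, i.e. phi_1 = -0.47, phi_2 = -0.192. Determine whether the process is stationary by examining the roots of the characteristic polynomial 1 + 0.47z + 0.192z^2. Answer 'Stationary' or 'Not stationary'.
\text{Stationary}

The AR(p) characteristic polynomial is P(z) = 1 + 0.47z + 0.192z^2.
Stationarity requires all roots to lie outside the unit circle, i.e. |z| > 1 for every root.
Set 1 + (0.47) z + (0.192) z^2 = 0, i.e. a z^2 + b z + c = 0 with a = 0.192, b = 0.47, c = 1.
Discriminant D = b^2 - 4ac = (0.47)^2 - 4*(0.192)*1 = 0.2209 - (0.768) = -0.5471.
D < 0, so the roots are the complex-conjugate pair z = (-b +/- i sqrt(-D)) / (2a) = -1.224 +/- 1.9262i.
For a conjugate pair |z|^2 = z * conj(z) = (product of roots) = c/a = 1/(0.192) = 5.208333, so |z| = sqrt(5.208333) = 2.2822 for both roots.
Moduli of all roots: 2.2822, 2.2822.
All moduli strictly greater than 1? Yes.
Verdict: Stationary.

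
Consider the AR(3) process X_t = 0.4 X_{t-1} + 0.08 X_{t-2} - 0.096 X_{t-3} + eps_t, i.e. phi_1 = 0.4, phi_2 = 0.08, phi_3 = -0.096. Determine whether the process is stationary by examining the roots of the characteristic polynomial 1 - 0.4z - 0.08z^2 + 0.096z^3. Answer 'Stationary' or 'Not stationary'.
\text{Stationary}

The AR(p) characteristic polynomial is P(z) = 1 - 0.4z - 0.08z^2 + 0.096z^3.
Stationarity requires all roots to lie outside the unit circle, i.e. |z| > 1 for every root.
Degree 3: look for a simple real root z0 first, then factor out (1 - z/z0) and solve the remaining quadratic.
Testing z0 = -2.5: P(-2.5) = 1 + (-0.4)(-2.5) + (-0.08)(-2.5)^2 + (0.096)(-2.5)^3
  = 1 + (1) + (-0.5) + (-1.5) = 0.  So z_0 = -2.5 is a root, |z_0| = 2.5.
Divide out the factor (1 + 0.4 z) = (1 - z/z0) (since 1/z0 = -0.4):
  P(z) = (1 + 0.4 z)(1 + (-0.8) z + (0.24) z^2)
  [check: z-coef -0.8 - (-0.4) = -0.4; z^2-coef 0.24 - (-0.4)(-0.8) = -0.08; z^3-coef -(-0.4)(0.24) = 0.096.]
Remaining roots from the quadratic factor 1 + (-0.8) z + (0.24) z^2:
  Set 1 + (-0.8) z + (0.24) z^2 = 0, i.e. a z^2 + b z + c = 0 with a = 0.24, b = -0.8, c = 1.
  Discriminant D = b^2 - 4ac = (-0.8)^2 - 4*(0.24)*1 = 0.64 - (0.96) = -0.32.
  D < 0, so the roots are the complex-conjugate pair z = (-b +/- i sqrt(-D)) / (2a) = 1.6667 +/- 1.1785i.
  For a conjugate pair |z|^2 = z * conj(z) = (product of roots) = c/a = 1/(0.24) = 4.166667, so |z| = sqrt(4.166667) = 2.0412 for both roots.
Moduli of all roots: 2.5000, 2.0412, 2.0412.
All moduli strictly greater than 1? Yes.
Verdict: Stationary.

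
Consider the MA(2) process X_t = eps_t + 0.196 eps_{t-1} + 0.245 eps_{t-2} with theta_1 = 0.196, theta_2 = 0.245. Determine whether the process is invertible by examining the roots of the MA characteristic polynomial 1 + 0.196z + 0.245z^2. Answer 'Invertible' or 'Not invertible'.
\text{Invertible}

The MA(q) characteristic polynomial is P(z) = 1 + 0.196z + 0.245z^2.
Invertibility requires all roots to lie outside the unit circle, i.e. |z| > 1 for every root.
Set 1 + (0.196) z + (0.245) z^2 = 0, i.e. a z^2 + b z + c = 0 with a = 0.245, b = 0.196, c = 1.
Discriminant D = b^2 - 4ac = (0.196)^2 - 4*(0.245)*1 = 0.038416 - (0.98) = -0.941584.
D < 0, so the roots are the complex-conjugate pair z = (-b +/- i sqrt(-D)) / (2a) = -0.4 +/- 1.9803i.
For a conjugate pair |z|^2 = z * conj(z) = (product of roots) = c/a = 1/(0.245) = 4.081633, so |z| = sqrt(4.081633) = 2.0203 for both roots.
Moduli of all roots: 2.0203, 2.0203.
All moduli strictly greater than 1? Yes.
Verdict: Invertible.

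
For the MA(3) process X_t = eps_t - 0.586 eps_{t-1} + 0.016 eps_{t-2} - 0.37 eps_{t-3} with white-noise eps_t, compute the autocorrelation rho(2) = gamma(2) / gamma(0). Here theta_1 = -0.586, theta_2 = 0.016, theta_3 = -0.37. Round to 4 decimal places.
\rho(2) = 0.1573

For an MA(q) process with theta_0 = 1, the autocovariance is
  gamma(k) = sigma^2 * sum_{i=0..q-k} theta_i * theta_{i+k},
and rho(k) = gamma(k) / gamma(0). Sigma^2 cancels.
  numerator   = (1)*(0.016) + (-0.586)*(-0.37) = 0.23282.
  denominator = (1)^2 + (-0.586)^2 + (0.016)^2 + (-0.37)^2 = 1.480552.
  rho(2) = 0.23282 / 1.480552 = 0.1573.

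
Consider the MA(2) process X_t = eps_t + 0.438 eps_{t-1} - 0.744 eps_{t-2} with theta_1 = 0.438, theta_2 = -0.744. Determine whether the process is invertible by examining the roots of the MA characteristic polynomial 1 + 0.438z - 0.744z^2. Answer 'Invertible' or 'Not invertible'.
\text{Not invertible}

The MA(q) characteristic polynomial is P(z) = 1 + 0.438z - 0.744z^2.
Invertibility requires all roots to lie outside the unit circle, i.e. |z| > 1 for every root.
Set 1 + (0.438) z + (-0.744) z^2 = 0, i.e. a z^2 + b z + c = 0 with a = -0.744, b = 0.438, c = 1.
Discriminant D = b^2 - 4ac = (0.438)^2 - 4*(-0.744)*1 = 0.191844 - (-2.976) = 3.167844.
D >= 0, so the roots are real: z = (-b +/- sqrt(D)) / (2a) = (-0.438 +/- 1.779844) / (-1.488).
  z_1 = (-0.438 + 1.779844) / (-1.488) = -0.9018,   |z_1| = 0.9018.
  z_2 = (-0.438 - 1.779844) / (-1.488) = 1.4905,   |z_2| = 1.4905.
Moduli of all roots: 0.9018, 1.4905.
All moduli strictly greater than 1? No.
Verdict: Not invertible.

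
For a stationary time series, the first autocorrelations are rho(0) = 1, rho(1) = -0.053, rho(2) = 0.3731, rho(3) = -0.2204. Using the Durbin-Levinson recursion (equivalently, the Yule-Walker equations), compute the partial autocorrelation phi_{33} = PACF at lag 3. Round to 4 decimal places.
\phi_{33} = -0.2190

The PACF at lag k is phi_{kk}, the last component of the solution
to the Yule-Walker system G_k phi = r_k where
  (G_k)_{ij} = rho(|i - j|), (r_k)_i = rho(i), i,j = 1..k.
Equivalently, Durbin-Levinson gives phi_{kk} iteratively:
  phi_{11} = rho(1)
  phi_{kk} = [rho(k) - sum_{j=1..k-1} phi_{k-1,j} rho(k-j)]
            / [1 - sum_{j=1..k-1} phi_{k-1,j} rho(j)],
  phi_{k,j} = phi_{k-1,j} - phi_{kk} phi_{k-1,k-j},  j = 1..k-1.
Step k = 1:
  phi_11 = rho(1) = -0.053.
Step k = 2:
  phi_22 = [rho(2) - phi_11 rho(1)] / [1 - phi_11 rho(1)] = [0.3731 - (-0.053)(-0.053)] / [1 - (-0.053)(-0.053)]
         = 0.370291 / 0.997191 = 0.371334.
  Update: phi_21 = phi_11 - phi_22 phi_11 = -0.053 - (0.371334)(-0.053) = -0.033319.
Step k = 3:
  phi_33 = [rho(3) - phi_21 rho(2) - phi_22 rho(1)] / [1 - phi_21 rho(1) - phi_22 rho(2)]
    numerator   = -0.2204 - (-0.033319)(0.3731) - (0.371334)(-0.053) = -0.18828787
    denominator = 1 - (-0.033319)(-0.053) - (0.371334)(0.3731) = 0.85968933
  phi_33 = -0.18828787 / 0.85968933 = -0.219.
Therefore phi_{33} = -0.2190.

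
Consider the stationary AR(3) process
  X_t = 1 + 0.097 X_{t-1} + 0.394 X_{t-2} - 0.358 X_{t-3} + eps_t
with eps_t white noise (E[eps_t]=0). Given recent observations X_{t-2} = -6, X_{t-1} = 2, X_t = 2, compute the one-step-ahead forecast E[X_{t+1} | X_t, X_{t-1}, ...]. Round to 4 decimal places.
E[X_{t+1} \mid \mathcal F_t] = 4.1300

For an AR(p) model X_t = c + sum_i phi_i X_{t-i} + eps_t, the
one-step-ahead conditional mean is
  E[X_{t+1} | X_t, ...] = c + sum_i phi_i X_{t+1-i}.
Substitute known values:
  E[X_{t+1} | ...] = 1 + (0.097) * (2) + (0.394) * (2) + (-0.358) * (-6)
                   = 4.1300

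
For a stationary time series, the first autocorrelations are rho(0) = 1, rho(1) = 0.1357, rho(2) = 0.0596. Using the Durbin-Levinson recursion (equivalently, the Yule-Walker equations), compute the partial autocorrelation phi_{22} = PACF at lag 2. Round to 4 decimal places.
\phi_{22} = 0.0420

The PACF at lag k is phi_{kk}, the last component of the solution
to the Yule-Walker system G_k phi = r_k where
  (G_k)_{ij} = rho(|i - j|), (r_k)_i = rho(i), i,j = 1..k.
Equivalently, Durbin-Levinson gives phi_{kk} iteratively:
  phi_{11} = rho(1)
  phi_{kk} = [rho(k) - sum_{j=1..k-1} phi_{k-1,j} rho(k-j)]
            / [1 - sum_{j=1..k-1} phi_{k-1,j} rho(j)],
  phi_{k,j} = phi_{k-1,j} - phi_{kk} phi_{k-1,k-j},  j = 1..k-1.
Step k = 1:
  phi_11 = rho(1) = 0.1357.
Step k = 2:
  phi_22 = [rho(2) - phi_11 rho(1)] / [1 - phi_11 rho(1)] = [0.0596 - (0.1357)(0.1357)] / [1 - (0.1357)(0.1357)]
         = 0.04118551 / 0.98158551 = 0.042.
Therefore phi_{22} = 0.0420.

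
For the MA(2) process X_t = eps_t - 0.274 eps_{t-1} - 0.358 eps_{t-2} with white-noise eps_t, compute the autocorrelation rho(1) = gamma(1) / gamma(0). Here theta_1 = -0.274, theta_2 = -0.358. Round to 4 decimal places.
\rho(1) = -0.1462

For an MA(q) process with theta_0 = 1, the autocovariance is
  gamma(k) = sigma^2 * sum_{i=0..q-k} theta_i * theta_{i+k},
and rho(k) = gamma(k) / gamma(0). Sigma^2 cancels.
  numerator   = (1)*(-0.274) + (-0.274)*(-0.358) = -0.175908.
  denominator = (1)^2 + (-0.274)^2 + (-0.358)^2 = 1.20324.
  rho(1) = -0.175908 / 1.20324 = -0.1462.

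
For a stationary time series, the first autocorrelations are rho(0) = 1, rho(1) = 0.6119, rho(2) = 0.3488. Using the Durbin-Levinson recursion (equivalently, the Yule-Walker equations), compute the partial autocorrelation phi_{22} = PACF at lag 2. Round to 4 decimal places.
\phi_{22} = -0.0410

The PACF at lag k is phi_{kk}, the last component of the solution
to the Yule-Walker system G_k phi = r_k where
  (G_k)_{ij} = rho(|i - j|), (r_k)_i = rho(i), i,j = 1..k.
Equivalently, Durbin-Levinson gives phi_{kk} iteratively:
  phi_{11} = rho(1)
  phi_{kk} = [rho(k) - sum_{j=1..k-1} phi_{k-1,j} rho(k-j)]
            / [1 - sum_{j=1..k-1} phi_{k-1,j} rho(j)],
  phi_{k,j} = phi_{k-1,j} - phi_{kk} phi_{k-1,k-j},  j = 1..k-1.
Step k = 1:
  phi_11 = rho(1) = 0.6119.
Step k = 2:
  phi_22 = [rho(2) - phi_11 rho(1)] / [1 - phi_11 rho(1)] = [0.3488 - (0.6119)(0.6119)] / [1 - (0.6119)(0.6119)]
         = -0.02562161 / 0.62557839 = -0.041.
Therefore phi_{22} = -0.0410.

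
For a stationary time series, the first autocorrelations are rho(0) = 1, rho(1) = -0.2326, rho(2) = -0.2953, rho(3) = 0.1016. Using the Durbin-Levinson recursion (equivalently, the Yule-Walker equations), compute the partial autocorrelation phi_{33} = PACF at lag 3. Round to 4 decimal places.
\phi_{33} = -0.0960

The PACF at lag k is phi_{kk}, the last component of the solution
to the Yule-Walker system G_k phi = r_k where
  (G_k)_{ij} = rho(|i - j|), (r_k)_i = rho(i), i,j = 1..k.
Equivalently, Durbin-Levinson gives phi_{kk} iteratively:
  phi_{11} = rho(1)
  phi_{kk} = [rho(k) - sum_{j=1..k-1} phi_{k-1,j} rho(k-j)]
            / [1 - sum_{j=1..k-1} phi_{k-1,j} rho(j)],
  phi_{k,j} = phi_{k-1,j} - phi_{kk} phi_{k-1,k-j},  j = 1..k-1.
Step k = 1:
  phi_11 = rho(1) = -0.2326.
Step k = 2:
  phi_22 = [rho(2) - phi_11 rho(1)] / [1 - phi_11 rho(1)] = [-0.2953 - (-0.2326)(-0.2326)] / [1 - (-0.2326)(-0.2326)]
         = -0.34940276 / 0.94589724 = -0.369388.
  Update: phi_21 = phi_11 - phi_22 phi_11 = -0.2326 - (-0.369388)(-0.2326) = -0.31852.
Step k = 3:
  phi_33 = [rho(3) - phi_21 rho(2) - phi_22 rho(1)] / [1 - phi_21 rho(1) - phi_22 rho(2)]
    numerator   = 0.1016 - (-0.31852)(-0.2953) - (-0.369388)(-0.2326) = -0.0783784
    denominator = 1 - (-0.31852)(-0.2326) - (-0.369388)(-0.2953) = 0.81683218
  phi_33 = -0.0783784 / 0.81683218 = -0.096.
Therefore phi_{33} = -0.0960.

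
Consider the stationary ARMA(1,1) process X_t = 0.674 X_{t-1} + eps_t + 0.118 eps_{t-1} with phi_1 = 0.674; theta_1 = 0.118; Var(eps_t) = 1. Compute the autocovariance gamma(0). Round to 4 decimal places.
\gamma(0) = 2.1494

Multiply the model equation by X_{t-k} and take expectations. With theta_0 = psi_0 = 1 and psi_j the MA(infinity) weights, this gives
  gamma(k) - sum_i phi_i gamma(k-i) = c_k,
  c_k = sigma^2 * sum_{j=k..q} theta_j psi_{j-k}   (c_k = 0 for k > q),
using gamma(-m) = gamma(m).
psi-weights needed (psi_j = theta_j + sum_i phi_i psi_{j-i}):
  psi_1 = theta_1 + phi_1 = 0.118 + (0.674) = 0.792
Right-hand sides:
  c_0 = sigma^2 (1 + theta_1 psi_1) = 1 * (1 + (0.118)(0.792)) = 1 * 1.093456 = 1.093456
  c_1 = sigma^2 theta_1 = 1 * (0.118) = 0.118
  c_2 = 0
Equations for k = 0 and k = 1 (AR order 1):
  gamma(0) = phi_1 gamma(1) + c_0
  gamma(1) = phi_1 gamma(0) + c_1
Substituting the second into the first: gamma(0) (1 - phi_1^2) = c_0 + phi_1 c_1, so
  gamma(0) = (c_0 + phi_1 c_1) / (1 - phi_1^2) = (1.093456 + (0.674)(0.118)) / (1 - (0.674)^2) = 1.172988 / 0.545724 = 2.149416.
Therefore gamma(0) = 2.1494 (to 4 decimal places).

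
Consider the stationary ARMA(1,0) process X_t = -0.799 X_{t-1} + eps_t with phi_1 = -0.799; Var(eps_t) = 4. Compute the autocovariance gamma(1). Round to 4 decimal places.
\gamma(1) = -8.8385

Multiply the model equation by X_{t-k} and take expectations. With theta_0 = psi_0 = 1 and psi_j the MA(infinity) weights, this gives
  gamma(k) - sum_i phi_i gamma(k-i) = c_k,
  c_k = sigma^2 * sum_{j=k..q} theta_j psi_{j-k}   (c_k = 0 for k > q),
using gamma(-m) = gamma(m).
Pure AR (q = 0): c_0 = sigma^2 = 4, c_k = 0 for k >= 1.
Equations for k = 0 and k = 1 (AR order 1):
  gamma(0) = phi_1 gamma(1) + c_0
  gamma(1) = phi_1 gamma(0) + c_1
Substituting the second into the first: gamma(0) (1 - phi_1^2) = c_0 + phi_1 c_1, so
  gamma(0) = c_0 / (1 - phi_1^2) = 4 / (1 - (-0.799)^2) = 4 / 0.361599 = 11.061977.
  gamma(1) = phi_1 gamma(0) = (-0.799)(11.061977) = -8.83852.
Therefore gamma(1) = -8.8385 (to 4 decimal places).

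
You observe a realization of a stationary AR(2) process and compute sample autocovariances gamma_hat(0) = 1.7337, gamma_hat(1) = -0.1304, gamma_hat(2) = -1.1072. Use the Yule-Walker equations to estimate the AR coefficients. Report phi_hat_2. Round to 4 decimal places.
\hat\phi_{2} = -0.6480

The Yule-Walker equations for an AR(p) process read, in matrix form,
  Gamma_p phi = r_p,   with   (Gamma_p)_{ij} = gamma(|i - j|),
                       (r_p)_i = gamma(i),   i,j = 1..p.
Substitute the sample gammas (Toeplitz matrix and right-hand side of size 2):
  Gamma_p = [[1.7337, -0.1304], [-0.1304, 1.7337]]
  r_p     = [-0.1304, -1.1072]
Written out:
  1.7337 phi_1 - 0.1304 phi_2 = -0.1304
  -0.1304 phi_1 + 1.7337 phi_2 = -1.1072
Solve by Cramer's rule:
  det = gamma(0)^2 - gamma(1)^2 = (1.7337)^2 - (-0.1304)^2 = 3.00571569 - 0.01700416 = 2.98871153
  phi_hat_1 = [gamma(1) gamma(0) - gamma(1) gamma(2)] / det = [(-0.1304)(1.7337) - (-0.1304)(-1.1072)] / 2.98871153 = -0.37045336 / 2.98871153 = -0.124
  phi_hat_2 = [gamma(0) gamma(2) - gamma(1)^2] / det = [(1.7337)(-1.1072) - (-0.1304)^2] / 2.98871153 = -1.9365568 / 2.98871153 = -0.648
So phi_hat = [-0.1240, -0.6480].
Therefore phi_hat_2 = -0.6480.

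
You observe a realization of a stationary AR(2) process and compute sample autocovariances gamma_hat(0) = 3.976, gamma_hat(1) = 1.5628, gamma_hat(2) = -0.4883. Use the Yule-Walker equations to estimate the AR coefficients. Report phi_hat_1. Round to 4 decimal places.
\hat\phi_{1} = 0.5220

The Yule-Walker equations for an AR(p) process read, in matrix form,
  Gamma_p phi = r_p,   with   (Gamma_p)_{ij} = gamma(|i - j|),
                       (r_p)_i = gamma(i),   i,j = 1..p.
Substitute the sample gammas (Toeplitz matrix and right-hand side of size 2):
  Gamma_p = [[3.976, 1.5628], [1.5628, 3.976]]
  r_p     = [1.5628, -0.4883]
Written out:
  3.976 phi_1 + 1.5628 phi_2 = 1.5628
  1.5628 phi_1 + 3.976 phi_2 = -0.4883
Solve by Cramer's rule:
  det = gamma(0)^2 - gamma(1)^2 = (3.976)^2 - (1.5628)^2 = 15.808576 - 2.44234384 = 13.36623216
  phi_hat_1 = [gamma(1) gamma(0) - gamma(1) gamma(2)] / det = [(1.5628)(3.976) - (1.5628)(-0.4883)] / 13.36623216 = 6.97680804 / 13.36623216 = 0.522
  phi_hat_2 = [gamma(0) gamma(2) - gamma(1)^2] / det = [(3.976)(-0.4883) - (1.5628)^2] / 13.36623216 = -4.38382464 / 13.36623216 = -0.328
So phi_hat = [0.5220, -0.3280].
Therefore phi_hat_1 = 0.5220.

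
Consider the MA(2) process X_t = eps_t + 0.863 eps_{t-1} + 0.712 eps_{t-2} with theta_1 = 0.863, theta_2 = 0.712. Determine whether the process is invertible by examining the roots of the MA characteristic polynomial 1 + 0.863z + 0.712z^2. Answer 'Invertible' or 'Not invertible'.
\text{Invertible}

The MA(q) characteristic polynomial is P(z) = 1 + 0.863z + 0.712z^2.
Invertibility requires all roots to lie outside the unit circle, i.e. |z| > 1 for every root.
Set 1 + (0.863) z + (0.712) z^2 = 0, i.e. a z^2 + b z + c = 0 with a = 0.712, b = 0.863, c = 1.
Discriminant D = b^2 - 4ac = (0.863)^2 - 4*(0.712)*1 = 0.744769 - (2.848) = -2.103231.
D < 0, so the roots are the complex-conjugate pair z = (-b +/- i sqrt(-D)) / (2a) = -0.606 +/- 1.0184i.
For a conjugate pair |z|^2 = z * conj(z) = (product of roots) = c/a = 1/(0.712) = 1.404494, so |z| = sqrt(1.404494) = 1.1851 for both roots.
Moduli of all roots: 1.1851, 1.1851.
All moduli strictly greater than 1? Yes.
Verdict: Invertible.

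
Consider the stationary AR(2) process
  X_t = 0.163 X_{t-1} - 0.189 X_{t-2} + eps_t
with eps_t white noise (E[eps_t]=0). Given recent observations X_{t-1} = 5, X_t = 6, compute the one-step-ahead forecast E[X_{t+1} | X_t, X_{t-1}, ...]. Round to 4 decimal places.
E[X_{t+1} \mid \mathcal F_t] = 0.0330

For an AR(p) model X_t = c + sum_i phi_i X_{t-i} + eps_t, the
one-step-ahead conditional mean is
  E[X_{t+1} | X_t, ...] = c + sum_i phi_i X_{t+1-i}.
Substitute known values:
  E[X_{t+1} | ...] = (0.163) * (6) + (-0.189) * (5)
                   = 0.0330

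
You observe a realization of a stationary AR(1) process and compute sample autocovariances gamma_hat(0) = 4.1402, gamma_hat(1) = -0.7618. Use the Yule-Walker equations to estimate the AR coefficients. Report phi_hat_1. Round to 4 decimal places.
\hat\phi_{1} = -0.1840

The Yule-Walker equations for an AR(p) process read, in matrix form,
  Gamma_p phi = r_p,   with   (Gamma_p)_{ij} = gamma(|i - j|),
                       (r_p)_i = gamma(i),   i,j = 1..p.
Substitute the sample gammas (Toeplitz matrix and right-hand side of size 1):
  Gamma_p = [[4.1402]]
  r_p     = [-0.7618]
With p = 1 this is the single equation gamma(0) phi_1 = gamma(1):
  phi_hat_1 = gamma(1) / gamma(0) = -0.7618 / 4.1402 = -0.1840.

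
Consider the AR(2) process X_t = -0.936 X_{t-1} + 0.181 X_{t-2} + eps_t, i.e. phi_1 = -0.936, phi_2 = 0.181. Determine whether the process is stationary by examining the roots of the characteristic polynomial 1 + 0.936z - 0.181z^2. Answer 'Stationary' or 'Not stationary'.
\text{Not stationary}

The AR(p) characteristic polynomial is P(z) = 1 + 0.936z - 0.181z^2.
Stationarity requires all roots to lie outside the unit circle, i.e. |z| > 1 for every root.
Set 1 + (0.936) z + (-0.181) z^2 = 0, i.e. a z^2 + b z + c = 0 with a = -0.181, b = 0.936, c = 1.
Discriminant D = b^2 - 4ac = (0.936)^2 - 4*(-0.181)*1 = 0.876096 - (-0.724) = 1.600096.
D >= 0, so the roots are real: z = (-b +/- sqrt(D)) / (2a) = (-0.936 +/- 1.264949) / (-0.362).
  z_1 = (-0.936 + 1.264949) / (-0.362) = -0.9087,   |z_1| = 0.9087.
  z_2 = (-0.936 - 1.264949) / (-0.362) = 6.08,   |z_2| = 6.08.
Moduli of all roots: 0.9087, 6.0800.
All moduli strictly greater than 1? No.
Verdict: Not stationary.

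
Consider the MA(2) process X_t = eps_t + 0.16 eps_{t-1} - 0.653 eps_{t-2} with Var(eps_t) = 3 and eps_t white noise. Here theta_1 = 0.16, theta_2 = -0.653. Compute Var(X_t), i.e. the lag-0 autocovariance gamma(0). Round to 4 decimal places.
\gamma(0) = 4.3560

For an MA(q) process X_t = eps_t + sum_i theta_i eps_{t-i} with
Var(eps_t) = sigma^2, the variance is
  gamma(0) = sigma^2 * (1 + sum_i theta_i^2).
  sum_i theta_i^2 = (0.16)^2 + (-0.653)^2 = 0.0256 + 0.426409 = 0.452009.
  gamma(0) = 3 * (1 + 0.452009) = 3 * 1.452009 = 4.356027, which rounds to 4.3560.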